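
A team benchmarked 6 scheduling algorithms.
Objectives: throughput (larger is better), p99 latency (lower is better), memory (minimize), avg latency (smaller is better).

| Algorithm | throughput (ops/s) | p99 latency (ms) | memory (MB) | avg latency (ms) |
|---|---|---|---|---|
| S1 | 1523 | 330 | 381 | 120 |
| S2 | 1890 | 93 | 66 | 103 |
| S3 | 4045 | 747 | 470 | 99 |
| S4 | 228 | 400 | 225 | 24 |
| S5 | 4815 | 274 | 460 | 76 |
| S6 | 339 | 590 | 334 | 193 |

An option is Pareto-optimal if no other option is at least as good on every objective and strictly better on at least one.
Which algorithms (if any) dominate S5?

none

S1: worse on throughput (1523 vs 4815).
S2: worse on throughput (1890 vs 4815).
S3: worse on throughput (4045 vs 4815).
S4: worse on throughput (228 vs 4815).
S6: worse on throughput (339 vs 4815).
No option dominates S5.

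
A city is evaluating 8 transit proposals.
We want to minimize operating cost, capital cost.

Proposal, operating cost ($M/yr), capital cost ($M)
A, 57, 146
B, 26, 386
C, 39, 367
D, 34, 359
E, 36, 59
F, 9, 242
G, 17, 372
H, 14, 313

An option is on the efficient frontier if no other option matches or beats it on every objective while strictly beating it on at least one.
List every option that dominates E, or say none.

none

A: worse on operating cost (57 vs 36).
B: worse on capital cost (386 vs 59).
C: worse on operating cost (39 vs 36).
D: worse on capital cost (359 vs 59).
F: worse on capital cost (242 vs 59).
G: worse on capital cost (372 vs 59).
H: worse on capital cost (313 vs 59).
No option dominates E.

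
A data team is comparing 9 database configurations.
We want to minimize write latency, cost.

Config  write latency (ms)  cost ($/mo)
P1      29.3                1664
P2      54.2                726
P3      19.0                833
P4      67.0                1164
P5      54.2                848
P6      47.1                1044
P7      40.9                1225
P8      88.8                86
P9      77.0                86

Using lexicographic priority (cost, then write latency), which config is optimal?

P9

First minimize cost: best is 86, kept {P8, P9}.
Then minimize write latency: best is 77.0, kept {P9}.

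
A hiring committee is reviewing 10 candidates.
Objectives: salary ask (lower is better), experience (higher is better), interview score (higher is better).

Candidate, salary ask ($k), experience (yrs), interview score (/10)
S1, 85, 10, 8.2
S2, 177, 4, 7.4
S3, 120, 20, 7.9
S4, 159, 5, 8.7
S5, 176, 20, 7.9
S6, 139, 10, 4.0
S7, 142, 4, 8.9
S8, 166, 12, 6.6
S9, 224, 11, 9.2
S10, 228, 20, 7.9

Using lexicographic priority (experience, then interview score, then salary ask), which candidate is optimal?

First maximize experience: best is 20, kept {S3, S5, S10}.
Then maximize interview score: best is 7.9, kept {S3, S5, S10}.
Then minimize salary ask: best is 120, kept {S3}.

S3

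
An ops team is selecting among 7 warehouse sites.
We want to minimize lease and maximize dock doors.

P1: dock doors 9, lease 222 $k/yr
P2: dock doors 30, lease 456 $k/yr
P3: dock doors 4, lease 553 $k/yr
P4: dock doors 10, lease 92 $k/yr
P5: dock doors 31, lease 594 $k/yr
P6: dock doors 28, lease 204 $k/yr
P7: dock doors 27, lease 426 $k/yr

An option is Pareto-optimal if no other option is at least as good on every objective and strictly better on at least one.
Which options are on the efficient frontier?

P2, P4, P5, P6

P1: dominated by P4 (dock doors 10≥9, lease 92≤222).
P2: not dominated.
P3: dominated by P1 (dock doors 9≥4, lease 222≤553).
P4: not dominated (best lease).
P5: not dominated (best dock doors).
P6: not dominated.
P7: dominated by P6 (dock doors 28≥27, lease 204≤426).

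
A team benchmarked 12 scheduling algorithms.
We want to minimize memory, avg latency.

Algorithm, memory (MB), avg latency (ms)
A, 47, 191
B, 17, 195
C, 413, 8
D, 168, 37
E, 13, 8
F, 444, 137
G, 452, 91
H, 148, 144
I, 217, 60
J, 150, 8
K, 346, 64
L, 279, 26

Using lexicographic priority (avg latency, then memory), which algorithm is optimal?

E

First minimize avg latency: best is 8, kept {C, E, J}.
Then minimize memory: best is 13, kept {E}.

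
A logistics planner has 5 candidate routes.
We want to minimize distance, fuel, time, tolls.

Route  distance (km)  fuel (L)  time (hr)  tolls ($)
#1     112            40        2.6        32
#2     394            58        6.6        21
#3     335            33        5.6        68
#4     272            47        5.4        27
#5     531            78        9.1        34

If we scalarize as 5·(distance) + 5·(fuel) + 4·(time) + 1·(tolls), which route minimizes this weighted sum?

#1

#1: 5·112 + 5·40 + 4·2.6 + 1·32 = 802.4
#2: 5·394 + 5·58 + 4·6.6 + 1·21 = 2307.4
#3: 5·335 + 5·33 + 4·5.6 + 1·68 = 1930.4
#4: 5·272 + 5·47 + 4·5.4 + 1·27 = 1643.6
#5: 5·531 + 5·78 + 4·9.1 + 1·34 = 3115.4
Lowest: #1 at 802.4.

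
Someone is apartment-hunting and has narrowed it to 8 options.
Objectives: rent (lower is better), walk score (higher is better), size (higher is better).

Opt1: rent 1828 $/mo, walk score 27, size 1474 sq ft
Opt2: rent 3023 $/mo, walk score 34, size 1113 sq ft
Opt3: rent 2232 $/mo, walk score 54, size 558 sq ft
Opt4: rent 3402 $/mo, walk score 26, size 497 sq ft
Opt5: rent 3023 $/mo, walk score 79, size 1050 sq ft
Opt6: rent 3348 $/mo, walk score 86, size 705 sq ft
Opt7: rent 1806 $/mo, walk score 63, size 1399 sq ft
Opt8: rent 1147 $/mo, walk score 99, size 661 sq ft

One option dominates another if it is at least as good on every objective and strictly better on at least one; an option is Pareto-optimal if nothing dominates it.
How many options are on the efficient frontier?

Opt1: not dominated (best size).
Opt2: dominated by Opt7 (rent 1806≤3023, walk score 63≥34, size 1399≥1113).
Opt3: dominated by Opt7 (rent 1806≤2232, walk score 63≥54, size 1399≥558).
Opt4: dominated by Opt1 (rent 1828≤3402, walk score 27≥26, size 1474≥497).
Opt5: not dominated.
Opt6: not dominated.
Opt7: not dominated.
Opt8: not dominated (best rent).
Pareto-optimal: Opt1, Opt5, Opt6, Opt7, Opt8 → 5.

5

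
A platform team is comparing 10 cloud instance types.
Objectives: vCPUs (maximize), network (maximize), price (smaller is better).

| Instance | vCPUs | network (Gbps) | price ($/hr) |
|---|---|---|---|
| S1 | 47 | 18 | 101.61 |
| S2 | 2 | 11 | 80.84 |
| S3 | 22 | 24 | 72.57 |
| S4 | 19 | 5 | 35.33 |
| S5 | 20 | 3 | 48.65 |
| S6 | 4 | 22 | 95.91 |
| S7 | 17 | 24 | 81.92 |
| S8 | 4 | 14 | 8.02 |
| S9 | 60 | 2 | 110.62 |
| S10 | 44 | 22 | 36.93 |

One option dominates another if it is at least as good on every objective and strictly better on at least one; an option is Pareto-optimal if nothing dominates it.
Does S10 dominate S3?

No

S10 vs S3: S10 is worse on network (22 vs 24), so it does not dominate S3.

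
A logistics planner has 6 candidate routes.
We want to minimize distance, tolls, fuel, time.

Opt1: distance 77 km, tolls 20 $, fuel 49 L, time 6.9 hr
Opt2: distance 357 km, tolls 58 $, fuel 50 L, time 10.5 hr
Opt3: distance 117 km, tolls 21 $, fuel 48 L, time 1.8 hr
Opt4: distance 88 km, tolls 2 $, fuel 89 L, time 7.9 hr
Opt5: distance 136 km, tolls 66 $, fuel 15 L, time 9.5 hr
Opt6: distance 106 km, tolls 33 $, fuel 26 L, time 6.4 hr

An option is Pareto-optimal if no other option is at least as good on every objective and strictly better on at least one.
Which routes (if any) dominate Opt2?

Opt1: distance 77≤357, tolls 20≤58, fuel 49≤50, time 6.9≤10.5 — dominates Opt2.
Opt3: distance 117≤357, tolls 21≤58, fuel 48≤50, time 1.8≤10.5 — dominates Opt2.
Opt6: distance 106≤357, tolls 33≤58, fuel 26≤50, time 6.4≤10.5 — dominates Opt2.
Others (Opt4, Opt5) are each worse than Opt2 on at least one objective.

Opt1, Opt3, Opt6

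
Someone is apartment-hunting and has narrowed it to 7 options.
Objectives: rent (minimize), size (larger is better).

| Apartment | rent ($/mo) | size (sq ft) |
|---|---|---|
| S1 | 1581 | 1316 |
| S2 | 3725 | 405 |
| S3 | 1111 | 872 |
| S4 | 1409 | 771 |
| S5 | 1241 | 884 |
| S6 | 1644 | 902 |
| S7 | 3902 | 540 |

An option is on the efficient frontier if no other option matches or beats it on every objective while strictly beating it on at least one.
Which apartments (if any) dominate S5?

S1: worse on rent (1581 vs 1241).
S2: worse on rent (3725 vs 1241).
S3: worse on size (872 vs 884).
S4: worse on rent (1409 vs 1241).
S6: worse on rent (1644 vs 1241).
S7: worse on rent (3902 vs 1241).
No option dominates S5.

none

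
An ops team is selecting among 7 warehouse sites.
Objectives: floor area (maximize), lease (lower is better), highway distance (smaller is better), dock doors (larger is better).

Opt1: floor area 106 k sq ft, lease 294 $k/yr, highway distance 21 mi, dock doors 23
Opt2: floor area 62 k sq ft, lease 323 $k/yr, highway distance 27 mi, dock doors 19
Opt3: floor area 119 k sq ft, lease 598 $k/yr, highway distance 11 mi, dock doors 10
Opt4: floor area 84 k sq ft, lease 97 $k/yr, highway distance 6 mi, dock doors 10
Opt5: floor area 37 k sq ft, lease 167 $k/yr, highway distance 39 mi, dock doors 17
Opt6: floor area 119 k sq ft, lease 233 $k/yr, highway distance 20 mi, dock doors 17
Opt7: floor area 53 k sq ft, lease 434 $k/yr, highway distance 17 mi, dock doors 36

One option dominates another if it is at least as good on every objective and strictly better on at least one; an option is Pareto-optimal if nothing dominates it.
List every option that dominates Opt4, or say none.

Opt1: worse on lease (294 vs 97).
Opt2: worse on floor area (62 vs 84).
Opt3: worse on lease (598 vs 97).
Opt5: worse on floor area (37 vs 84).
Opt6: worse on lease (233 vs 97).
Opt7: worse on floor area (53 vs 84).
No option dominates Opt4.

none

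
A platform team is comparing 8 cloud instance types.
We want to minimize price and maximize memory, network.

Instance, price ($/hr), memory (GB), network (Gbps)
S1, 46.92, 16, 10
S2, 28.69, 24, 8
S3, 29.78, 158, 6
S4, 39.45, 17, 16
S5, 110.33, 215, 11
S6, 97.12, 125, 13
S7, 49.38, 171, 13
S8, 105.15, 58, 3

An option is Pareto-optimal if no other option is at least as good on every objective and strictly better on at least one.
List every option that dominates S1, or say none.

S4

S4: price 39.45≤46.92, memory 17≥16, network 16≥10 — dominates S1.
Others (S2, S3, S5, S6, S7, S8) are each worse than S1 on at least one objective.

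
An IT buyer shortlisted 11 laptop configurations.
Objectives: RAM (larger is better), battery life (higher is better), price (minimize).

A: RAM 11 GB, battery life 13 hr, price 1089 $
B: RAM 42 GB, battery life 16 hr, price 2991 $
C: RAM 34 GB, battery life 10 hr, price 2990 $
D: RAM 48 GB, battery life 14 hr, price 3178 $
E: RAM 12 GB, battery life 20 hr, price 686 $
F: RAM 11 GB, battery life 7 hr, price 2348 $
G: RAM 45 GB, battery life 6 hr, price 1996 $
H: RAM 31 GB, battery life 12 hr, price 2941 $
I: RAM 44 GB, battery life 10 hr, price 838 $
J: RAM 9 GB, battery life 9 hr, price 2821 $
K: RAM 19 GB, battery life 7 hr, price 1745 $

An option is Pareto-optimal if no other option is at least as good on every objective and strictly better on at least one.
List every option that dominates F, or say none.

A, E, I, K

A: RAM 11≥11, battery life 13≥7, price 1089≤2348 — dominates F.
E: RAM 12≥11, battery life 20≥7, price 686≤2348 — dominates F.
I: RAM 44≥11, battery life 10≥7, price 838≤2348 — dominates F.
K: RAM 19≥11, battery life 7≥7, price 1745≤2348 — dominates F.
Others (B, C, D, G, H, J) are each worse than F on at least one objective.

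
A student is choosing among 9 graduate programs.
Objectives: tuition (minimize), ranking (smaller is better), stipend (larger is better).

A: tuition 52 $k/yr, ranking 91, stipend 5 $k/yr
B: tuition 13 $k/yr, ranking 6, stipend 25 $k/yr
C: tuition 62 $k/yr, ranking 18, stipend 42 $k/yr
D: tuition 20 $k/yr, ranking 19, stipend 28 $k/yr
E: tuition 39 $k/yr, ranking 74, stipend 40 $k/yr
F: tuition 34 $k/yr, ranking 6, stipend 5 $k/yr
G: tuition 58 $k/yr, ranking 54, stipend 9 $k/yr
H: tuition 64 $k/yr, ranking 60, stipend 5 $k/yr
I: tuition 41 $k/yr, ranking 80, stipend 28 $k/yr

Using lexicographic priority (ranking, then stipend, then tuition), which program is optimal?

B

First minimize ranking: best is 6, kept {B, F}.
Then maximize stipend: best is 25, kept {B}.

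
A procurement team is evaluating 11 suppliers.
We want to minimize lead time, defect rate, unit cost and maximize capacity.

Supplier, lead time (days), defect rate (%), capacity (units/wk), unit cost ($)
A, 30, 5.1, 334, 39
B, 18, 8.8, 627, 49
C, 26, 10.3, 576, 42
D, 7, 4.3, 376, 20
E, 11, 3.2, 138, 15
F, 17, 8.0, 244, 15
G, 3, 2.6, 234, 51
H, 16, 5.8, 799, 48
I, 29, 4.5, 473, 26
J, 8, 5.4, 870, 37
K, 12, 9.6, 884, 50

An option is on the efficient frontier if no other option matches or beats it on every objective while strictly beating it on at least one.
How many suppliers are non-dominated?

A: dominated by D (lead time 7≤30, defect rate 4.3≤5.1, capacity 376≥334, unit cost 20≤39).
B: dominated by H (lead time 16≤18, defect rate 5.8≤8.8, capacity 799≥627, unit cost 48≤49).
C: dominated by J (lead time 8≤26, defect rate 5.4≤10.3, capacity 870≥576, unit cost 37≤42).
D: not dominated.
E: not dominated.
F: not dominated.
G: not dominated (best lead time).
H: dominated by J (lead time 8≤16, defect rate 5.4≤5.8, capacity 870≥799, unit cost 37≤48).
I: not dominated.
J: not dominated.
K: not dominated (best capacity).
Pareto-optimal: D, E, F, G, I, J, K → 7.

7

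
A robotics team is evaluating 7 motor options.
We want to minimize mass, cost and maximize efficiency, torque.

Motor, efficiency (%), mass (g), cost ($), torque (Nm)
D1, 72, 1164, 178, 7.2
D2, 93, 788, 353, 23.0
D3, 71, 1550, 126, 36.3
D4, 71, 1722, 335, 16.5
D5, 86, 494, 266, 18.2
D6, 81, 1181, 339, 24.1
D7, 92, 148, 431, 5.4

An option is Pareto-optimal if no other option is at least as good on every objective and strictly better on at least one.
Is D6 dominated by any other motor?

D1: worse on efficiency (72 vs 81).
D2: worse on cost (353 vs 339).
D3: worse on efficiency (71 vs 81).
D4: worse on efficiency (71 vs 81).
D5: worse on torque (18.2 vs 24.1).
D7: worse on cost (431 vs 339).
No option is at least as good as D6 on every objective and strictly better on one.

No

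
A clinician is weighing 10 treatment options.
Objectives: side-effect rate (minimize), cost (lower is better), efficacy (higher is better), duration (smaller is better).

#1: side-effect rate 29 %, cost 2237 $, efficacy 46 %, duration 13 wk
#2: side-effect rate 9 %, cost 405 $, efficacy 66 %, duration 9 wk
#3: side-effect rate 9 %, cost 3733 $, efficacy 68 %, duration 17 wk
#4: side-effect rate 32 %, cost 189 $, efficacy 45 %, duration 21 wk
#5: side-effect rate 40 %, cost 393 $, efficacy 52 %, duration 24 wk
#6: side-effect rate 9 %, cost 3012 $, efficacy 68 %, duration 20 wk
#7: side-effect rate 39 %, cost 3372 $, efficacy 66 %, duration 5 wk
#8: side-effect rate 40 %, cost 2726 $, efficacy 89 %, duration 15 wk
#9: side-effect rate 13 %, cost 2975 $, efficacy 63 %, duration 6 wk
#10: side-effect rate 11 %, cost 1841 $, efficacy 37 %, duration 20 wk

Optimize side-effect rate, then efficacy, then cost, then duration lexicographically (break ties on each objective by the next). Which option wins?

#6

First minimize side-effect rate: best is 9, kept {#2, #3, #6}.
Then maximize efficacy: best is 68, kept {#3, #6}.
Then minimize cost: best is 3012, kept {#6}.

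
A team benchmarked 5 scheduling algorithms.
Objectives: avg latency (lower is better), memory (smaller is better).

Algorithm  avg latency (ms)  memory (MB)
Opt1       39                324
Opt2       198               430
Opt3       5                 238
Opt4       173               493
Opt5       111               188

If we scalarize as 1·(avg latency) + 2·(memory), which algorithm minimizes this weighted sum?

Opt1: 1·39 + 2·324 = 687
Opt2: 1·198 + 2·430 = 1058
Opt3: 1·5 + 2·238 = 481
Opt4: 1·173 + 2·493 = 1159
Opt5: 1·111 + 2·188 = 487
Lowest: Opt3 at 481.

Opt3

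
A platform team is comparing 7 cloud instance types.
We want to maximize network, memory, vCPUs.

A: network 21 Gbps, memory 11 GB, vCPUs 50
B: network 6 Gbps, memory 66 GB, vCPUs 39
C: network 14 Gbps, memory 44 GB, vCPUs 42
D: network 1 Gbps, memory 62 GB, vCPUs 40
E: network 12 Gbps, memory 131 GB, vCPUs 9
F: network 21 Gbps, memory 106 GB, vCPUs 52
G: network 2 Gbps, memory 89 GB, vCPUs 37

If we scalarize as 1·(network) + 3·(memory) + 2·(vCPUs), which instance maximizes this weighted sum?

F

A: 1·21 + 3·11 + 2·50 = 154
B: 1·6 + 3·66 + 2·39 = 282
C: 1·14 + 3·44 + 2·42 = 230
D: 1·1 + 3·62 + 2·40 = 267
E: 1·12 + 3·131 + 2·9 = 423
F: 1·21 + 3·106 + 2·52 = 443
G: 1·2 + 3·89 + 2·37 = 343
Highest: F at 443.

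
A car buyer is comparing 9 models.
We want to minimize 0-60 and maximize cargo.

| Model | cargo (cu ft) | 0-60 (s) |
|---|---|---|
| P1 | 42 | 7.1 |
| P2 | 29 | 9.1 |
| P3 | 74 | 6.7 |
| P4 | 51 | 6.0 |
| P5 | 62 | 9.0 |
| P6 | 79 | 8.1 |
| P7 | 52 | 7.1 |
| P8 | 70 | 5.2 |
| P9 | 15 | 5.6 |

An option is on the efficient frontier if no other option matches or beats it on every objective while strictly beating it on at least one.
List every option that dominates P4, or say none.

P8: cargo 70≥51, 0-60 5.2≤6.0 — dominates P4.
Others (P1, P2, P3, P5, P6, P7, P9) are each worse than P4 on at least one objective.

P8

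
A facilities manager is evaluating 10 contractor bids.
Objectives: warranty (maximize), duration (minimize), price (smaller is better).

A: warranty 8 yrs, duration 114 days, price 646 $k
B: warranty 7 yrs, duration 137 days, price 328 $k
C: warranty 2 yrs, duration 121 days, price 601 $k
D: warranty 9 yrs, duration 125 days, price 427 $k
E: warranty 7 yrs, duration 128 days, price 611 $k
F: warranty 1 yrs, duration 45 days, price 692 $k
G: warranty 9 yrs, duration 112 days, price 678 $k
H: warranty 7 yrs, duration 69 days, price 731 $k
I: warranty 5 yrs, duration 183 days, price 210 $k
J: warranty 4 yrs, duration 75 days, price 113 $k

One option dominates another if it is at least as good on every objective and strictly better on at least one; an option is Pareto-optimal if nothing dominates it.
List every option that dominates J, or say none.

A: worse on duration (114 vs 75).
B: worse on duration (137 vs 75).
C: worse on warranty (2 vs 4).
D: worse on duration (125 vs 75).
E: worse on duration (128 vs 75).
F: worse on warranty (1 vs 4).
G: worse on duration (112 vs 75).
H: worse on price (731 vs 113).
I: worse on duration (183 vs 75).
No option dominates J.

none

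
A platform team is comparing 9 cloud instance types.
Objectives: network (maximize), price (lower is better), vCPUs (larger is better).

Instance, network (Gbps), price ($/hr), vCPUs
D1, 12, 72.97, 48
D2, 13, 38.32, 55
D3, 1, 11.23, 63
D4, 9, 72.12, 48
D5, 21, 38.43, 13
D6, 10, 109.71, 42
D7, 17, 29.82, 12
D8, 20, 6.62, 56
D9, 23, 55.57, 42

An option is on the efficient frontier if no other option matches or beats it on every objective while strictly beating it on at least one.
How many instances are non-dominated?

4

D1: dominated by D2 (network 13≥12, price 38.32≤72.97, vCPUs 55≥48).
D2: dominated by D8 (network 20≥13, price 6.62≤38.32, vCPUs 56≥55).
D3: not dominated (best vCPUs).
D4: dominated by D2 (network 13≥9, price 38.32≤72.12, vCPUs 55≥48).
D5: not dominated.
D6: dominated by D1 (network 12≥10, price 72.97≤109.71, vCPUs 48≥42).
D7: dominated by D8 (network 20≥17, price 6.62≤29.82, vCPUs 56≥12).
D8: not dominated (best price).
D9: not dominated (best network).
Pareto-optimal: D3, D5, D8, D9 → 4.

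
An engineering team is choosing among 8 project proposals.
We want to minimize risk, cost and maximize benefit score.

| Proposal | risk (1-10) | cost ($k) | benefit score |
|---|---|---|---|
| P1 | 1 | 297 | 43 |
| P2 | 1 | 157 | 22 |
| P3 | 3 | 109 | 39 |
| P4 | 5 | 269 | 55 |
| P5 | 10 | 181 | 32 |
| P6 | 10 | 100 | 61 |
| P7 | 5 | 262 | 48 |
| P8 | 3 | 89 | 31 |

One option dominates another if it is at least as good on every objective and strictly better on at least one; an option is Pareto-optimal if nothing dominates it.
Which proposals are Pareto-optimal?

P1, P2, P3, P4, P6, P7, P8

P1: not dominated.
P2: not dominated.
P3: not dominated.
P4: not dominated.
P5: dominated by P3 (risk 3≤10, cost 109≤181, benefit score 39≥32).
P6: not dominated (best benefit score).
P7: not dominated.
P8: not dominated (best cost).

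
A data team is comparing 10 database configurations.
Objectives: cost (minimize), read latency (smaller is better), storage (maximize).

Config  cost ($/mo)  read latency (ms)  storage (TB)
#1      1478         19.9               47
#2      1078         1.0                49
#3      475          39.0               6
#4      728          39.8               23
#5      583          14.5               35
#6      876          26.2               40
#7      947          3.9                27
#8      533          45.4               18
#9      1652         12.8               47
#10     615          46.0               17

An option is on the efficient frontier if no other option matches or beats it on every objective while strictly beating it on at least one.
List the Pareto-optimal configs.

#1: dominated by #2 (cost 1078≤1478, read latency 1.0≤19.9, storage 49≥47).
#2: not dominated (best read latency).
#3: not dominated (best cost).
#4: dominated by #5 (cost 583≤728, read latency 14.5≤39.8, storage 35≥23).
#5: not dominated.
#6: not dominated.
#7: not dominated.
#8: not dominated.
#9: dominated by #2 (cost 1078≤1652, read latency 1.0≤12.8, storage 49≥47).
#10: dominated by #5 (cost 583≤615, read latency 14.5≤46.0, storage 35≥17).

#2, #3, #5, #6, #7, #8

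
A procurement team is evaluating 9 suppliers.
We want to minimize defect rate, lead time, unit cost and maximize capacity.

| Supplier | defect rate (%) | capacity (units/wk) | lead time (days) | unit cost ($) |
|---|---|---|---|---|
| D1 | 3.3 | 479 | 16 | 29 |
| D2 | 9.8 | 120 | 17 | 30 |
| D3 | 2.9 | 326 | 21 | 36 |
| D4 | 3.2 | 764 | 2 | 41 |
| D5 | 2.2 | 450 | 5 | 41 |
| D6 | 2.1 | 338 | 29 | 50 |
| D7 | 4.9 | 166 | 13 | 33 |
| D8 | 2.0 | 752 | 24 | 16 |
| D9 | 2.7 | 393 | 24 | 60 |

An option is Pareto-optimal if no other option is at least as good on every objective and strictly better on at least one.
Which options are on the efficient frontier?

D1: not dominated.
D2: dominated by D1 (defect rate 3.3≤9.8, capacity 479≥120, lead time 16≤17, unit cost 29≤30).
D3: not dominated.
D4: not dominated (best capacity).
D5: not dominated.
D6: dominated by D8 (defect rate 2.0≤2.1, capacity 752≥338, lead time 24≤29, unit cost 16≤50).
D7: not dominated.
D8: not dominated (best defect rate).
D9: dominated by D5 (defect rate 2.2≤2.7, capacity 450≥393, lead time 5≤24, unit cost 41≤60).

D1, D3, D4, D5, D7, D8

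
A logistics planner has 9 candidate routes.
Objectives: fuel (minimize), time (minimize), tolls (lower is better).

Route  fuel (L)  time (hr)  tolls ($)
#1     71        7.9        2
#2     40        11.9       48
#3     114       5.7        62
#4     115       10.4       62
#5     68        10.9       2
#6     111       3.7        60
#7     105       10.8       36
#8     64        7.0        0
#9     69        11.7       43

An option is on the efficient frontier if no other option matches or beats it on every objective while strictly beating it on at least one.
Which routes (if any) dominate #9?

#5, #8

#5: fuel 68≤69, time 10.9≤11.7, tolls 2≤43 — dominates #9.
#8: fuel 64≤69, time 7.0≤11.7, tolls 0≤43 — dominates #9.
Others (#1, #2, #3, #4, #6, #7) are each worse than #9 on at least one objective.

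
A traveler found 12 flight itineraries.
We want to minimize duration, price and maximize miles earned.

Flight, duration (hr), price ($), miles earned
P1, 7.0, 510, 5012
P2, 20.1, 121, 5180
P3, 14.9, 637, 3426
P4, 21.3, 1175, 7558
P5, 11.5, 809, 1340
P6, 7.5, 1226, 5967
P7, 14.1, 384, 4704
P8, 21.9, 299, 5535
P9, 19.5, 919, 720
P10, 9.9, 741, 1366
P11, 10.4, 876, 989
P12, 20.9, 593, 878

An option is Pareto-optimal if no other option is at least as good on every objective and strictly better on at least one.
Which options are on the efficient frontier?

P1, P2, P4, P6, P7, P8

P1: not dominated (best duration).
P2: not dominated (best price).
P3: dominated by P1 (duration 7.0≤14.9, price 510≤637, miles earned 5012≥3426).
P4: not dominated (best miles earned).
P5: dominated by P1 (duration 7.0≤11.5, price 510≤809, miles earned 5012≥1340).
P6: not dominated.
P7: not dominated.
P8: not dominated.
P9: dominated by P1 (duration 7.0≤19.5, price 510≤919, miles earned 5012≥720).
P10: dominated by P1 (duration 7.0≤9.9, price 510≤741, miles earned 5012≥1366).
P11: dominated by P1 (duration 7.0≤10.4, price 510≤876, miles earned 5012≥989).
P12: dominated by P1 (duration 7.0≤20.9, price 510≤593, miles earned 5012≥878).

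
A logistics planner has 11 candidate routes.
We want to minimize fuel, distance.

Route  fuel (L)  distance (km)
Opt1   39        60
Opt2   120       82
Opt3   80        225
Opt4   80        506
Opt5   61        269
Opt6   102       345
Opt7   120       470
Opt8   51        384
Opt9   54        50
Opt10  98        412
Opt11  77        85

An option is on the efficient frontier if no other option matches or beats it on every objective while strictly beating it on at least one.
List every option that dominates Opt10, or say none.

Opt1: fuel 39≤98, distance 60≤412 — dominates Opt10.
Opt3: fuel 80≤98, distance 225≤412 — dominates Opt10.
Opt5: fuel 61≤98, distance 269≤412 — dominates Opt10.
Opt8: fuel 51≤98, distance 384≤412 — dominates Opt10.
Opt9: fuel 54≤98, distance 50≤412 — dominates Opt10.
Opt11: fuel 77≤98, distance 85≤412 — dominates Opt10.
Others (Opt2, Opt4, Opt6, Opt7) are each worse than Opt10 on at least one objective.

Opt1, Opt3, Opt5, Opt8, Opt9, Opt11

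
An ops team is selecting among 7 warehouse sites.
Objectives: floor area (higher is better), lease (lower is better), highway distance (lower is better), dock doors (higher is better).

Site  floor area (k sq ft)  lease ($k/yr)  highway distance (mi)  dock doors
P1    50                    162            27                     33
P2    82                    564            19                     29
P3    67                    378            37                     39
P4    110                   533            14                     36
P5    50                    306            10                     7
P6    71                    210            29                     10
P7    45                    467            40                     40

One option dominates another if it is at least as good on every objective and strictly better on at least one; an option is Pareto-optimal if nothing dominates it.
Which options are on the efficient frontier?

P1: not dominated (best lease).
P2: dominated by P4 (floor area 110≥82, lease 533≤564, highway distance 14≤19, dock doors 36≥29).
P3: not dominated.
P4: not dominated (best floor area).
P5: not dominated (best highway distance).
P6: not dominated.
P7: not dominated (best dock doors).

P1, P3, P4, P5, P6, P7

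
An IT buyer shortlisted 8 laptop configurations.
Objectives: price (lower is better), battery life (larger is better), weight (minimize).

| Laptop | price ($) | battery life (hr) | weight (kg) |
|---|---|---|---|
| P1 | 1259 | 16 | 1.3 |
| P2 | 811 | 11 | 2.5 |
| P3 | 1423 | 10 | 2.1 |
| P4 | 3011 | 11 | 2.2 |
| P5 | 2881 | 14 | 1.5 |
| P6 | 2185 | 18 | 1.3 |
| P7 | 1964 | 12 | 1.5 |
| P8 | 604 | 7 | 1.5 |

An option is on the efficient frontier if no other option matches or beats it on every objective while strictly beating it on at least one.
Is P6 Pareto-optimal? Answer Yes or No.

P1: worse on battery life (16 vs 18).
P2: worse on battery life (11 vs 18).
P3: worse on battery life (10 vs 18).
P4: worse on price (3011 vs 2185).
P5: worse on price (2881 vs 2185).
P7: worse on battery life (12 vs 18).
P8: worse on battery life (7 vs 18).
No option is at least as good as P6 on every objective and strictly better on one.

Yes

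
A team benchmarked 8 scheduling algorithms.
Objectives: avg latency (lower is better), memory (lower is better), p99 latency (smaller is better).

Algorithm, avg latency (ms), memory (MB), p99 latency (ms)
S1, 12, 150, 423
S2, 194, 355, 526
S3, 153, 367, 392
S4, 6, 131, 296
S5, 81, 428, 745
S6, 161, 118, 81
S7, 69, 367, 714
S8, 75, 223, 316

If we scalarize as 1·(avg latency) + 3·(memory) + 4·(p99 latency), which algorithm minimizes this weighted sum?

S1: 1·12 + 3·150 + 4·423 = 2154
S2: 1·194 + 3·355 + 4·526 = 3363
S3: 1·153 + 3·367 + 4·392 = 2822
S4: 1·6 + 3·131 + 4·296 = 1583
S5: 1·81 + 3·428 + 4·745 = 4345
S6: 1·161 + 3·118 + 4·81 = 839
S7: 1·69 + 3·367 + 4·714 = 4026
S8: 1·75 + 3·223 + 4·316 = 2008
Lowest: S6 at 839.

S6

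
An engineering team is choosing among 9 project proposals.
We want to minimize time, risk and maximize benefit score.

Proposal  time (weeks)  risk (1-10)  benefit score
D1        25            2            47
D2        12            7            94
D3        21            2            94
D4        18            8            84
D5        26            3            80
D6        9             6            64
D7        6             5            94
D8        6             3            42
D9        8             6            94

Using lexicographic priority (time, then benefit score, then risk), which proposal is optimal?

D7

First minimize time: best is 6, kept {D7, D8}.
Then maximize benefit score: best is 94, kept {D7}.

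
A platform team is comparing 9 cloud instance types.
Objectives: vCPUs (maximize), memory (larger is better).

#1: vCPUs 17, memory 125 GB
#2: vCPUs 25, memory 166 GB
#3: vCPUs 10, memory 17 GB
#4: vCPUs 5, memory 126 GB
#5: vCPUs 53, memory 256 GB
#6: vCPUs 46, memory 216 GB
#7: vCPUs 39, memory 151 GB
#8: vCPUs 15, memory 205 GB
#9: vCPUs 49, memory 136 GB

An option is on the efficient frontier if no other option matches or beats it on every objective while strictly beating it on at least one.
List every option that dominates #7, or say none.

#5, #6

#5: vCPUs 53≥39, memory 256≥151 — dominates #7.
#6: vCPUs 46≥39, memory 216≥151 — dominates #7.
Others (#1, #2, #3, #4, #8, #9) are each worse than #7 on at least one objective.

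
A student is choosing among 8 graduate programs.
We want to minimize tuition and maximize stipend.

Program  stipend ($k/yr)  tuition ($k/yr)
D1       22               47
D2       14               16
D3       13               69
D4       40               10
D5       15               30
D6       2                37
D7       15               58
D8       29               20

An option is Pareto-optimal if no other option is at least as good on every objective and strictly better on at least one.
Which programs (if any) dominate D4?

D1: worse on stipend (22 vs 40).
D2: worse on stipend (14 vs 40).
D3: worse on stipend (13 vs 40).
D5: worse on stipend (15 vs 40).
D6: worse on stipend (2 vs 40).
D7: worse on stipend (15 vs 40).
D8: worse on stipend (29 vs 40).
No option dominates D4.

none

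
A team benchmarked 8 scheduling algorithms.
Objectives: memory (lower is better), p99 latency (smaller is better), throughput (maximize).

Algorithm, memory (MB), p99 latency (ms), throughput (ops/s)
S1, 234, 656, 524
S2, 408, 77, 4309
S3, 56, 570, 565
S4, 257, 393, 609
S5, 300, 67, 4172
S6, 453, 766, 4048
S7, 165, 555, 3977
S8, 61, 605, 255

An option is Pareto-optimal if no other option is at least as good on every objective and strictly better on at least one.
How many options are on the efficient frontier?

5

S1: dominated by S3 (memory 56≤234, p99 latency 570≤656, throughput 565≥524).
S2: not dominated (best throughput).
S3: not dominated (best memory).
S4: not dominated.
S5: not dominated (best p99 latency).
S6: dominated by S2 (memory 408≤453, p99 latency 77≤766, throughput 4309≥4048).
S7: not dominated.
S8: dominated by S3 (memory 56≤61, p99 latency 570≤605, throughput 565≥255).
Pareto-optimal: S2, S3, S4, S5, S7 → 5.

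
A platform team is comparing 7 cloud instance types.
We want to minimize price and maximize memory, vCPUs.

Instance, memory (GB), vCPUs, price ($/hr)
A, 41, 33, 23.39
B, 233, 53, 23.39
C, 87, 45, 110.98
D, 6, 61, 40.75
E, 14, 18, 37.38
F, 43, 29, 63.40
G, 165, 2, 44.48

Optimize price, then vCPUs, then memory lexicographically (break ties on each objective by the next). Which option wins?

B

First minimize price: best is 23.39, kept {A, B}.
Then maximize vCPUs: best is 53, kept {B}.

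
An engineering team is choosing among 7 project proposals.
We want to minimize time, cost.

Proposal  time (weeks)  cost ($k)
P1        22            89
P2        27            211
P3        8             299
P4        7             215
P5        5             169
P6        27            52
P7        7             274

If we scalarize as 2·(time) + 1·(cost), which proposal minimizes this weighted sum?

P6

P1: 2·22 + 1·89 = 133
P2: 2·27 + 1·211 = 265
P3: 2·8 + 1·299 = 315
P4: 2·7 + 1·215 = 229
P5: 2·5 + 1·169 = 179
P6: 2·27 + 1·52 = 106
P7: 2·7 + 1·274 = 288
Lowest: P6 at 106.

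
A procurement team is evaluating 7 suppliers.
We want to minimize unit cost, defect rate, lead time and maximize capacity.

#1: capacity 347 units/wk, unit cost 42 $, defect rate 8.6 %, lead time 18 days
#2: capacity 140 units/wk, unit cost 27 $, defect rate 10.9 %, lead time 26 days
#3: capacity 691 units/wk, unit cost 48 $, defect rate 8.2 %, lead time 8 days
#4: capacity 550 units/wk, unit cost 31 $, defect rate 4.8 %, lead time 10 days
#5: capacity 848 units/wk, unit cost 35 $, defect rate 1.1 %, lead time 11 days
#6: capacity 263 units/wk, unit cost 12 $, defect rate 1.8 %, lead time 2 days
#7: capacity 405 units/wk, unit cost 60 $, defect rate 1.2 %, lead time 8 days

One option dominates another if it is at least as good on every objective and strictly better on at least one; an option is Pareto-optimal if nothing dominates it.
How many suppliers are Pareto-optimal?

5

#1: dominated by #4 (capacity 550≥347, unit cost 31≤42, defect rate 4.8≤8.6, lead time 10≤18).
#2: dominated by #6 (capacity 263≥140, unit cost 12≤27, defect rate 1.8≤10.9, lead time 2≤26).
#3: not dominated.
#4: not dominated.
#5: not dominated (best capacity).
#6: not dominated (best unit cost).
#7: not dominated.
Pareto-optimal: #3, #4, #5, #6, #7 → 5.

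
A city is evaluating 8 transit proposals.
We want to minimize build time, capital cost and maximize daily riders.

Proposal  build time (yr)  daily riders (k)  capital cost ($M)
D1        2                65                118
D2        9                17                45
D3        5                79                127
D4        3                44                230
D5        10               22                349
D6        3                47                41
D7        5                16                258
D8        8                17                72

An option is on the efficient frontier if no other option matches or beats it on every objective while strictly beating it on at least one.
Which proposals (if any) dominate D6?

D1: worse on capital cost (118 vs 41).
D2: worse on build time (9 vs 3).
D3: worse on build time (5 vs 3).
D4: worse on daily riders (44 vs 47).
D5: worse on build time (10 vs 3).
D7: worse on build time (5 vs 3).
D8: worse on build time (8 vs 3).
No option dominates D6.

none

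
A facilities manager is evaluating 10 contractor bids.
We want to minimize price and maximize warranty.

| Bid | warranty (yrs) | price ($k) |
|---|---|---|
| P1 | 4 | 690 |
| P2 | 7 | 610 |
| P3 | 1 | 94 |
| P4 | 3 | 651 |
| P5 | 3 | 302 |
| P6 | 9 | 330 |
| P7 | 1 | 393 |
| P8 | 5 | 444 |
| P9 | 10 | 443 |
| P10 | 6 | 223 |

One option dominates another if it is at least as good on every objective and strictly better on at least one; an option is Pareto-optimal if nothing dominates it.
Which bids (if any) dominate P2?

P6, P9

P6: warranty 9≥7, price 330≤610 — dominates P2.
P9: warranty 10≥7, price 443≤610 — dominates P2.
Others (P1, P3, P4, P5, P7, P8, P10) are each worse than P2 on at least one objective.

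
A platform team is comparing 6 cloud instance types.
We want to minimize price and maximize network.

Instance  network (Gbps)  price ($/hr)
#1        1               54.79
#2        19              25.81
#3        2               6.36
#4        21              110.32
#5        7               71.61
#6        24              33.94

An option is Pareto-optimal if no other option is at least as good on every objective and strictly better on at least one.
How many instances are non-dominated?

3

#1: dominated by #2 (network 19≥1, price 25.81≤54.79).
#2: not dominated.
#3: not dominated (best price).
#4: dominated by #6 (network 24≥21, price 33.94≤110.32).
#5: dominated by #2 (network 19≥7, price 25.81≤71.61).
#6: not dominated (best network).
Pareto-optimal: #2, #3, #6 → 3.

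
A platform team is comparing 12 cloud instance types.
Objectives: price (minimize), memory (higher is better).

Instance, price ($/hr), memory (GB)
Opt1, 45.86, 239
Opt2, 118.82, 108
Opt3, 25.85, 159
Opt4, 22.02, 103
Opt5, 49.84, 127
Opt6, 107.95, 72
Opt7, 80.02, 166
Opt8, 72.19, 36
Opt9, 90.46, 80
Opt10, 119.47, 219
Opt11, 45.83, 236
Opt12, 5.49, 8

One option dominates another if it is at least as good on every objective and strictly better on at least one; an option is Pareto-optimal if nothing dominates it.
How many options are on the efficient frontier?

5

Opt1: not dominated (best memory).
Opt2: dominated by Opt1 (price 45.86≤118.82, memory 239≥108).
Opt3: not dominated.
Opt4: not dominated.
Opt5: dominated by Opt1 (price 45.86≤49.84, memory 239≥127).
Opt6: dominated by Opt1 (price 45.86≤107.95, memory 239≥72).
Opt7: dominated by Opt1 (price 45.86≤80.02, memory 239≥166).
Opt8: dominated by Opt1 (price 45.86≤72.19, memory 239≥36).
Opt9: dominated by Opt1 (price 45.86≤90.46, memory 239≥80).
Opt10: dominated by Opt1 (price 45.86≤119.47, memory 239≥219).
Opt11: not dominated.
Opt12: not dominated (best price).
Pareto-optimal: Opt1, Opt3, Opt4, Opt11, Opt12 → 5.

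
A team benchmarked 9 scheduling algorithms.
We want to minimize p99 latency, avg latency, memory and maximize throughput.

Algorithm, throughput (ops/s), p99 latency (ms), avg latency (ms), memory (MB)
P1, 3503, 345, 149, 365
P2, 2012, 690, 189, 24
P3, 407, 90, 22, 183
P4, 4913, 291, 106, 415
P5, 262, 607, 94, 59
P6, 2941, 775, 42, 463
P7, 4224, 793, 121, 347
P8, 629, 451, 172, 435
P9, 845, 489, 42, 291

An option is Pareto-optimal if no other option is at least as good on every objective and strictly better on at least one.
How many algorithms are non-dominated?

P1: not dominated.
P2: not dominated (best memory).
P3: not dominated (best p99 latency).
P4: not dominated (best throughput).
P5: not dominated.
P6: not dominated.
P7: not dominated.
P8: dominated by P1 (throughput 3503≥629, p99 latency 345≤451, avg latency 149≤172, memory 365≤435).
P9: not dominated.
Pareto-optimal: P1, P2, P3, P4, P5, P6, P7, P9 → 8.

8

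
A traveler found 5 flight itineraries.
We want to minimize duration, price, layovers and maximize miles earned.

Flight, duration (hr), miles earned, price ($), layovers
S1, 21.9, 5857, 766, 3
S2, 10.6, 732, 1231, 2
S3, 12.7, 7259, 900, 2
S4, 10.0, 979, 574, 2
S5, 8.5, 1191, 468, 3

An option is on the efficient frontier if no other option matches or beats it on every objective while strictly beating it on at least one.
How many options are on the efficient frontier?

4

S1: not dominated.
S2: dominated by S4 (duration 10.0≤10.6, miles earned 979≥732, price 574≤1231, layovers 2≤2).
S3: not dominated (best miles earned).
S4: not dominated.
S5: not dominated (best duration).
Pareto-optimal: S1, S3, S4, S5 → 4.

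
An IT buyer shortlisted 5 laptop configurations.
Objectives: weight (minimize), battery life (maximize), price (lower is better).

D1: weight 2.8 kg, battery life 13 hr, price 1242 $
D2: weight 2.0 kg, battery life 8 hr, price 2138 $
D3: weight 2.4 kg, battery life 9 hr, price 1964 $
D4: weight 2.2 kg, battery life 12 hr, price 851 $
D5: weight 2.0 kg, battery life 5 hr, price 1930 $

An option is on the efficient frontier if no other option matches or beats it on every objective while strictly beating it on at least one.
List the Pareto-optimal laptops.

D1, D2, D4, D5

D1: not dominated (best battery life).
D2: not dominated.
D3: dominated by D4 (weight 2.2≤2.4, battery life 12≥9, price 851≤1964).
D4: not dominated (best price).
D5: not dominated.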